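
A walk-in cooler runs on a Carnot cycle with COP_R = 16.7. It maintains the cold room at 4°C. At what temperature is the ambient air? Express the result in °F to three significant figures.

COP_R = T_C/(T_H − T_C) gives T_H − T_C = T_C/COP.
With T_C = 277.15 K, T_H = 277.15 × (1 + 1/16.7) = 293.75 K.
Converting, 293.75 K = 69.07°F.

69.1 °F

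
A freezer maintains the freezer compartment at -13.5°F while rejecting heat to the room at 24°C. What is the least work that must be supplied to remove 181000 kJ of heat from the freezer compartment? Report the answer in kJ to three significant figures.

In absolute terms T_C = 247.87 K and T_H = 297.15 K, so ΔT = 49.28 K.
The reversible limit is COP_R = T_C/ΔT = 5.030, so W_min = Q_C/COP = Q_C·ΔT/T_C.
W_min = 181000 × 49.28/247.87 = 35980 kJ.

36000 kJ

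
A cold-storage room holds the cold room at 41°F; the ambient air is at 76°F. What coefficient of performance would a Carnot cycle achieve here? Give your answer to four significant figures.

14.30

In absolute terms T_C = 278.15 K and T_H = 297.59 K, so ΔT = 19.44 K.
For a reversible cycle, COP_Carnot = T_C/ΔT = 278.15/19.44 = 14.30.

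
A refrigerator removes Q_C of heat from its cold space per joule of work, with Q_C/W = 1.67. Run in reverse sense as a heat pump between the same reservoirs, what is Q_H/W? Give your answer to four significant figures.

2.670

The first law on one cycle gives Q_H = Q_C + W, so Q_H/W = Q_C/W + 1.
COP_HP = COP_R + 1 = 1.67 + 1 = 2.67.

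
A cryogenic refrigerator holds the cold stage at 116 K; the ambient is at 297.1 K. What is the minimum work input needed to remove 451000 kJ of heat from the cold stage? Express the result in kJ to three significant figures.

The reservoir spacing is ΔT = 297.1 − 116 = 181.1 K.
The reversible limit is COP_R = T_C/ΔT = 0.6405, so W_min = Q_C/COP = Q_C·ΔT/T_C.
W_min = 451000 × 181.1/116.00 = 704100 kJ.

704000 kJ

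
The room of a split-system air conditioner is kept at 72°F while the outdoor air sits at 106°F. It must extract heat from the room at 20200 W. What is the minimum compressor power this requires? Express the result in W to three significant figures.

In absolute terms T_C = 295.37 K and T_H = 314.26 K, so ΔT = 18.89 K.
COP_Carnot = T_C/ΔT = 295.37/18.89 = 15.64.
Ẇ_min = Q̇/COP_Carnot = 20200/15.64 = 1292 W.

1290 W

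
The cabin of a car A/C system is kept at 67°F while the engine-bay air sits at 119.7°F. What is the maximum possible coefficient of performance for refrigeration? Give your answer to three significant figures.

In absolute terms T_C = 292.59 K and T_H = 321.87 K, so ΔT = 29.28 K.
For a reversible cycle, COP_Carnot = T_C/ΔT = 292.59/29.28 = 9.994.

9.99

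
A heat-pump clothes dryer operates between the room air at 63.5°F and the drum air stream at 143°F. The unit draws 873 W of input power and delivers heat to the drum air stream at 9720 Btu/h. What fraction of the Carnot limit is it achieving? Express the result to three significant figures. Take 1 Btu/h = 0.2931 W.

Converting, Q̇_H = 9720 Btu/h = 2849 W, so COP_actual = Q̇_H/Ẇ = 2849/873.0 = 3.263.
In absolute terms T_C = 290.65 K and T_H = 334.82 K, so ΔT = 44.17 K.
COP_Carnot = T_H/ΔT = 334.82/44.17 = 7.581.
η_II = COP_actual/COP_Carnot = 3.263/7.581 = 0.4305.

0.430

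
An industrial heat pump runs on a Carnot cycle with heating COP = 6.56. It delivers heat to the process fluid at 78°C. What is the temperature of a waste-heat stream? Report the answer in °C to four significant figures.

COP_HP = T_H/(T_H − T_C) gives T_H − T_C = T_H/COP.
With T_H = 351.15 K, T_C = 351.15 × (1 − 1/6.56) = 297.62 K.
Converting, 297.62 K = 24.47°C.

24.47 °C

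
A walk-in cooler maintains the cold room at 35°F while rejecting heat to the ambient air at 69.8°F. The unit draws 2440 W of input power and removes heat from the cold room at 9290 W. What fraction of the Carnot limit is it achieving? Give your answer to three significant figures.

0.268

COP_actual = Q̇_C/Ẇ = 9290/2440 = 3.807.
In absolute terms T_C = 274.82 K and T_H = 294.15 K, so ΔT = 19.33 K.
COP_Carnot = T_C/ΔT = 274.82/19.33 = 14.21.
η_II = COP_actual/COP_Carnot = 3.807/14.21 = 0.2678.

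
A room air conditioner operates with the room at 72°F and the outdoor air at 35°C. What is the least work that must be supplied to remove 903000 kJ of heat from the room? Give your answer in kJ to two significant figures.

In absolute terms T_C = 295.37 K and T_H = 308.15 K, so ΔT = 12.78 K.
The reversible limit is COP_R = T_C/ΔT = 23.12, so W_min = Q_C/COP = Q_C·ΔT/T_C.
W_min = 903000 × 12.78/295.37 = 39060 kJ.

39000 kJ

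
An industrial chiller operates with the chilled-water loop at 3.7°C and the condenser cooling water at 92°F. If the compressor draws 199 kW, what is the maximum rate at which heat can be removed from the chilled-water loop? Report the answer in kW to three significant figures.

1860 kW

In absolute terms T_C = 276.85 K and T_H = 306.48 K, so ΔT = 29.63 K.
COP_Carnot = T_C/ΔT = 276.85/29.63 = 9.343.
Q̇_max = COP_Carnot × Ẇ = 9.343 × 199.0 kW = 1859 kW.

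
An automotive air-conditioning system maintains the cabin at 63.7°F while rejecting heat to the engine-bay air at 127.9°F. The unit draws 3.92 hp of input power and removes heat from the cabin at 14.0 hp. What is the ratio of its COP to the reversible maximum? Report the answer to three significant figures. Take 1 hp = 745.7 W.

COP_actual = Q̇_C/Ẇ = 14.00/3.920 = 3.571.
In absolute terms T_C = 290.76 K and T_H = 326.43 K, so ΔT = 35.67 K.
COP_Carnot = T_C/ΔT = 290.76/35.67 = 8.152.
η_II = COP_actual/COP_Carnot = 3.571/8.152 = 0.4381.

0.438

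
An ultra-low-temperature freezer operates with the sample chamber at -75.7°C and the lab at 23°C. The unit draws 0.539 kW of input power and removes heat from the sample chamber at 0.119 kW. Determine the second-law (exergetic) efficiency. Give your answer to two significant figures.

0.11

COP_actual = Q̇_C/Ẇ = 0.1190/0.5390 = 0.2208.
In absolute terms T_C = 197.45 K and T_H = 296.15 K, so ΔT = 98.70 K.
COP_Carnot = T_C/ΔT = 197.45/98.70 = 2.001.
η_II = COP_actual/COP_Carnot = 0.2208/2.001 = 0.1104.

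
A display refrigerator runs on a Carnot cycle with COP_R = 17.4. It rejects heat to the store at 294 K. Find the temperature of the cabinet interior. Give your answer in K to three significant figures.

278 K

For a Carnot refrigerator COP_R = T_C/(T_H − T_C), so T_C = COP·T_H/(1 + COP).
With T_H = 294.00 K, T_C = 17.4 × 294.00/18.40 = 278.02 K.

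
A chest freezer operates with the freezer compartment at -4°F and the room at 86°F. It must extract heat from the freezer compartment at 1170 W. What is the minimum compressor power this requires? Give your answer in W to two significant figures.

230 W

In absolute terms T_C = 253.15 K and T_H = 303.15 K, so ΔT = 50.00 K.
COP_Carnot = T_C/ΔT = 253.15/50.00 = 5.063.
Ẇ_min = Q̇/COP_Carnot = 1170/5.063 = 231.1 W.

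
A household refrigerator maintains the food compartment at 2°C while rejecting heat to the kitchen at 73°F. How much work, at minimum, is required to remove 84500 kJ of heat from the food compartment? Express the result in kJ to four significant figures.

6381 kJ

In absolute terms T_C = 275.15 K and T_H = 295.93 K, so ΔT = 20.78 K.
The reversible limit is COP_R = T_C/ΔT = 13.24, so W_min = Q_C/COP = Q_C·ΔT/T_C.
W_min = 84500 × 20.78/275.15 = 6381 kJ.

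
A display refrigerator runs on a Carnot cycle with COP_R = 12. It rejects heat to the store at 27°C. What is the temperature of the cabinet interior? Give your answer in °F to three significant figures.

For a Carnot refrigerator COP_R = T_C/(T_H − T_C), so T_C = COP·T_H/(1 + COP).
With T_H = 300.15 K, T_C = 12 × 300.15/13.00 = 277.06 K.
Converting, 277.06 K = 39.04°F.

39.0 °F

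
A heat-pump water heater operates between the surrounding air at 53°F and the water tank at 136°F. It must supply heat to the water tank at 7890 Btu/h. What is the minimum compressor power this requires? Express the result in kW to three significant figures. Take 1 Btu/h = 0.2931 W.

0.322 kW

In absolute terms T_C = 284.82 K and T_H = 330.93 K, so ΔT = 46.11 K.
COP_Carnot = T_H/ΔT = 330.93/46.11 = 7.177.
Ẇ_min = Q̇/COP_Carnot = 7890/7.177 = 1099 Btu/h = 0.3222 kW.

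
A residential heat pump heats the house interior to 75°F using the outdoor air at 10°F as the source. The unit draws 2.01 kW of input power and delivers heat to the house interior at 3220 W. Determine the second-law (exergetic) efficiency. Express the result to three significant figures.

Converting, Q̇_H = 3220 W = 3.220 kW, so COP_actual = Q̇_H/Ẇ = 3.220/2.010 = 1.602.
In absolute terms T_C = 260.93 K and T_H = 297.04 K, so ΔT = 36.11 K.
COP_Carnot = T_H/ΔT = 297.04/36.11 = 8.226.
η_II = COP_actual/COP_Carnot = 1.602/8.226 = 0.1948.

0.195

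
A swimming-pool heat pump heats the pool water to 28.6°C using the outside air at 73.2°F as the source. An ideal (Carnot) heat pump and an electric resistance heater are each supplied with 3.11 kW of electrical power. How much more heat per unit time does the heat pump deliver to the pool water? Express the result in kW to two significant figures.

In absolute terms T_C = 296.04 K and T_H = 301.75 K, so ΔT = 5.711 K.
COP_Carnot = T_H/ΔT = 301.75/5.711 = 52.84.
The heat pump delivers Q̇_H = COP × Ẇ = 164.3 kW; the resistance heater delivers Ẇ = 3.110 kW.
Extra = (COP − 1)·Ẇ = 161.2 kW.

160 kW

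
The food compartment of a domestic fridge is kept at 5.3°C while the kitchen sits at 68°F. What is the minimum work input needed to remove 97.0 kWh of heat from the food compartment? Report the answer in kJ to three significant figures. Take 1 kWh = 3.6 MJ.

18400 kJ

In absolute terms T_C = 278.45 K and T_H = 293.15 K, so ΔT = 14.70 K.
The reversible limit is COP_R = T_C/ΔT = 18.94, so W_min = Q_C/COP = Q_C·ΔT/T_C.
W_min = 97.00 × 14.70/278.45 = 5.121 kWh = 18440 kJ.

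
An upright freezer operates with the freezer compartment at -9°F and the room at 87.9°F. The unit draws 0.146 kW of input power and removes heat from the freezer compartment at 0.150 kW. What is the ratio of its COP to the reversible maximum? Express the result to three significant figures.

COP_actual = Q̇_C/Ẇ = 0.1500/0.1460 = 1.027.
In absolute terms T_C = 250.37 K and T_H = 304.21 K, so ΔT = 53.83 K.
COP_Carnot = T_C/ΔT = 250.37/53.83 = 4.651.
η_II = COP_actual/COP_Carnot = 1.027/4.651 = 0.2209.

0.221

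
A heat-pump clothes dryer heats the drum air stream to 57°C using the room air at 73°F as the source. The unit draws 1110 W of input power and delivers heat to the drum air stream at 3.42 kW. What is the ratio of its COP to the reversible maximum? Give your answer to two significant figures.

Converting, Q̇_H = 3.420 kW = 3420 W, so COP_actual = Q̇_H/Ẇ = 3420/1110 = 3.081.
In absolute terms T_C = 295.93 K and T_H = 330.15 K, so ΔT = 34.22 K.
COP_Carnot = T_H/ΔT = 330.15/34.22 = 9.647.
η_II = COP_actual/COP_Carnot = 3.081/9.647 = 0.3194.

0.32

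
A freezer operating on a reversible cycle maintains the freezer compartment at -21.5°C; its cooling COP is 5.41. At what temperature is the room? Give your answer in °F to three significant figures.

77.0 °F

COP_R = T_C/(T_H − T_C) gives T_H − T_C = T_C/COP.
With T_C = 251.65 K, T_H = 251.65 × (1 + 1/5.41) = 298.17 K.
Converting, 298.17 K = 77.03°F.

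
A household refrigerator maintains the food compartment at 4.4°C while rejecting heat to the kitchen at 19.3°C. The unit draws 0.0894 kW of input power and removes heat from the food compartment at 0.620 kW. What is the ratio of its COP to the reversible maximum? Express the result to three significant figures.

0.372

COP_actual = Q̇_C/Ẇ = 0.6200/0.08940 = 6.935.
In absolute terms T_C = 277.55 K and T_H = 292.45 K, so ΔT = 14.90 K.
COP_Carnot = T_C/ΔT = 277.55/14.90 = 18.63.
η_II = COP_actual/COP_Carnot = 6.935/18.63 = 0.3723.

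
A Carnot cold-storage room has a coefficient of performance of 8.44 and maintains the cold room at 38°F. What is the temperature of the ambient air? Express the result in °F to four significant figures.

COP_R = T_C/(T_H − T_C) gives T_H − T_C = T_C/COP.
With T_C = 276.48 K, T_H = 276.48 × (1 + 1/8.44) = 309.24 K.
Converting, 309.24 K = 96.97°F.

96.97 °F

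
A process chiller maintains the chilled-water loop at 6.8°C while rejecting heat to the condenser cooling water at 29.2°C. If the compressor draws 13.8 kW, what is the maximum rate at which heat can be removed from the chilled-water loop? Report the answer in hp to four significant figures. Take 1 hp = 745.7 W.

In absolute terms T_C = 279.95 K and T_H = 302.35 K, so ΔT = 22.40 K.
COP_Carnot = T_C/ΔT = 279.95/22.40 = 12.50.
Q̇_max = COP_Carnot × Ẇ = 12.50 × 13.80 kW = 172.5 kW = 231.3 hp.

231.3 hp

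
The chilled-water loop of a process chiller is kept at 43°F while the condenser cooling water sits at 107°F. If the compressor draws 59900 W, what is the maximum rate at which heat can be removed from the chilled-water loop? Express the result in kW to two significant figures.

In absolute terms T_C = 279.26 K and T_H = 314.82 K, so ΔT = 35.56 K.
COP_Carnot = T_C/ΔT = 279.26/35.56 = 7.854.
Q̇_max = COP_Carnot × Ẇ = 7.854 × 59900 W = 470500 W = 470.5 kW.

470 kW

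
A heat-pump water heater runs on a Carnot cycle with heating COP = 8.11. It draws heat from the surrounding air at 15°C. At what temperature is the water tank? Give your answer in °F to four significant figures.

COP_HP = T_H/(T_H − T_C) rearranges to T_H = COP·T_C/(COP − 1).
With T_C = 288.15 K, T_H = 8.11 × 288.15/7.110 = 328.68 K.
Converting, 328.68 K = 131.95°F.

131.9 °F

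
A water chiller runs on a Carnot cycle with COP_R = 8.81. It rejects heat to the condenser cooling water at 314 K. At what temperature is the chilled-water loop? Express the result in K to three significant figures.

For a Carnot refrigerator COP_R = T_C/(T_H − T_C), so T_C = COP·T_H/(1 + COP).
With T_H = 314.00 K, T_C = 8.81 × 314.00/9.810 = 281.99 K.

282 K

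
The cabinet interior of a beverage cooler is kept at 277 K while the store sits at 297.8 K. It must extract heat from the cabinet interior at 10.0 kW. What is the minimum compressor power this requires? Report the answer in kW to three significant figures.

0.751 kW

The reservoir spacing is ΔT = 297.8 − 277 = 20.80 K.
COP_Carnot = T_C/ΔT = 277.00/20.80 = 13.32.
Ẇ_min = Q̇/COP_Carnot = 10.00/13.32 = 0.7509 kW.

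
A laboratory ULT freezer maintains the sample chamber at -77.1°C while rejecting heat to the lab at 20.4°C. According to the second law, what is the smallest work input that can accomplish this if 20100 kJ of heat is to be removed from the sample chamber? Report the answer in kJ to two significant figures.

In absolute terms T_C = 196.05 K and T_H = 293.55 K, so ΔT = 97.50 K.
The reversible limit is COP_R = T_C/ΔT = 2.011, so W_min = Q_C/COP = Q_C·ΔT/T_C.
W_min = 20100 × 97.50/196.05 = 9996 kJ.

10000 kJ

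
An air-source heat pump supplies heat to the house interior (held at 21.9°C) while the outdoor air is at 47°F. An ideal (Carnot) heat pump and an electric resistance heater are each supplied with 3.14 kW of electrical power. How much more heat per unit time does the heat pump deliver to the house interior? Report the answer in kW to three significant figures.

65.1 kW

In absolute terms T_C = 281.48 K and T_H = 295.05 K, so ΔT = 13.57 K.
COP_Carnot = T_H/ΔT = 295.05/13.57 = 21.75.
The heat pump delivers Q̇_H = COP × Ẇ = 68.29 kW; the resistance heater delivers Ẇ = 3.140 kW.
Extra = (COP − 1)·Ẇ = 65.15 kW.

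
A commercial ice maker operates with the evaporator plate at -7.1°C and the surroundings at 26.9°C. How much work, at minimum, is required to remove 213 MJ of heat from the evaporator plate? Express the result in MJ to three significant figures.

In absolute terms T_C = 266.05 K and T_H = 300.05 K, so ΔT = 34.00 K.
The reversible limit is COP_R = T_C/ΔT = 7.825, so W_min = Q_C/COP = Q_C·ΔT/T_C.
W_min = 213.0 × 34.00/266.05 = 27.22 MJ.

27.2 MJ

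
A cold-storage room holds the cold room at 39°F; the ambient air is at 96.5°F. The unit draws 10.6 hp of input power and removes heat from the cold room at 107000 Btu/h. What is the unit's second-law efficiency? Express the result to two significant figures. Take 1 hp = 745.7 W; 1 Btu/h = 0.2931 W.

0.46

Converting, Q̇_C = 107000 Btu/h = 42.06 hp, so COP_actual = Q̇_C/Ẇ = 42.06/10.60 = 3.968.
In absolute terms T_C = 277.04 K and T_H = 308.98 K, so ΔT = 31.94 K.
COP_Carnot = T_C/ΔT = 277.04/31.94 = 8.673.
η_II = COP_actual/COP_Carnot = 3.968/8.673 = 0.4575.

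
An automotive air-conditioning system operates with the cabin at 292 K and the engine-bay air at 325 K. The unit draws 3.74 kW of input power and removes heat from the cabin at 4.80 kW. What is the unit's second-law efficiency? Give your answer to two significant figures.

COP_actual = Q̇_C/Ẇ = 4.800/3.740 = 1.283.
The reservoir spacing is ΔT = 325 − 292 = 33.00 K.
COP_Carnot = T_C/ΔT = 292.00/33.00 = 8.848.
η_II = COP_actual/COP_Carnot = 1.283/8.848 = 0.1450.

0.15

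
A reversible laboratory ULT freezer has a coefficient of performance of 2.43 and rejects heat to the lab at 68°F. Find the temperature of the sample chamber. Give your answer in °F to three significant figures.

-85.8 °F

For a Carnot refrigerator COP_R = T_C/(T_H − T_C), so T_C = COP·T_H/(1 + COP).
With T_H = 293.15 K, T_C = 2.43 × 293.15/3.430 = 207.68 K.
Converting, 207.68 K = -85.84°F.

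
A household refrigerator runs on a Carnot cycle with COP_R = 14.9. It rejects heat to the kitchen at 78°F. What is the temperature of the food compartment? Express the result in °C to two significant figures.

6.8 °C

For a Carnot refrigerator COP_R = T_C/(T_H − T_C), so T_C = COP·T_H/(1 + COP).
With T_H = 298.71 K, T_C = 14.9 × 298.71/15.90 = 279.92 K.
Converting, 279.92 K = 6.77°C.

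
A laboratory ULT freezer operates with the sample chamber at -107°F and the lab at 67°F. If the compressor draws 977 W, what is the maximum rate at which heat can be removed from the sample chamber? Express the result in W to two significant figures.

In absolute terms T_C = 195.93 K and T_H = 292.59 K, so ΔT = 96.67 K.
COP_Carnot = T_C/ΔT = 195.93/96.67 = 2.027.
Q̇_max = COP_Carnot × Ẇ = 2.027 × 977.0 W = 1980 W.

2000 W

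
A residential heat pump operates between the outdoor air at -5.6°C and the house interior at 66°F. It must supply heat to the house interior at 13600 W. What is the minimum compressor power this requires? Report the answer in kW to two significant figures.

1.1 kW

In absolute terms T_C = 267.55 K and T_H = 292.04 K, so ΔT = 24.49 K.
COP_Carnot = T_H/ΔT = 292.04/24.49 = 11.93.
Ẇ_min = Q̇/COP_Carnot = 13600/11.93 = 1140 W = 1.140 kW.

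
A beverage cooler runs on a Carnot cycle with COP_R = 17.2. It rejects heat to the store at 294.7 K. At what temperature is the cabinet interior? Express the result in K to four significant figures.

278.5 K

For a Carnot refrigerator COP_R = T_C/(T_H − T_C), so T_C = COP·T_H/(1 + COP).
With T_H = 294.70 K, T_C = 17.2 × 294.70/18.20 = 278.51 K.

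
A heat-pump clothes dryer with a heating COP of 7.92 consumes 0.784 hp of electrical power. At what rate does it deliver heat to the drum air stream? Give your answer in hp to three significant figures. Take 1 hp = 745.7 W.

6.21 hp

Q̇_H = COP_HP × Ẇ = 7.92 × 0.7840 = 6.209 hp.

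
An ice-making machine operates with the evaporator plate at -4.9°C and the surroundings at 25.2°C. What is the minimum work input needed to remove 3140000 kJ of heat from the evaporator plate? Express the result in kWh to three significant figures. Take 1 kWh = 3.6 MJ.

In absolute terms T_C = 268.25 K and T_H = 298.35 K, so ΔT = 30.10 K.
The reversible limit is COP_R = T_C/ΔT = 8.912, so W_min = Q_C/COP = Q_C·ΔT/T_C.
W_min = 3140000 × 30.10/268.25 = 352300 kJ = 97.87 kWh.

97.9 kWh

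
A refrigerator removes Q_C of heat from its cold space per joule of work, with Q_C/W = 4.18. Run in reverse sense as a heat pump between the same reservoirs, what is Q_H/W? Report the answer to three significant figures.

The first law on one cycle gives Q_H = Q_C + W, so Q_H/W = Q_C/W + 1.
COP_HP = COP_R + 1 = 4.18 + 1 = 5.18.

5.18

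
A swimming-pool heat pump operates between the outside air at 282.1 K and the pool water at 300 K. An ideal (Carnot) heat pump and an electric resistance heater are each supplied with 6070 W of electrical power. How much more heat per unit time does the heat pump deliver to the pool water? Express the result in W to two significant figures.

96000 W

The reservoir spacing is ΔT = 300 − 282.1 = 17.90 K.
COP_Carnot = T_H/ΔT = 300.00/17.90 = 16.76.
The heat pump delivers Q̇_H = COP × Ẇ = 101700 W; the resistance heater delivers Ẇ = 6070 W.
Extra = (COP − 1)·Ẇ = 95660 W.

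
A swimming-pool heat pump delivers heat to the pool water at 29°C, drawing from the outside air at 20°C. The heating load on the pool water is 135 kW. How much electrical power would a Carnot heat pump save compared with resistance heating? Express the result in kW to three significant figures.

In absolute terms T_C = 293.15 K and T_H = 302.15 K, so ΔT = 9.000 K.
COP_Carnot = T_H/ΔT = 302.15/9.000 = 33.57.
Resistance heating needs Ẇ_res = Q̇_H = 135.0 kW; the reversible heat pump needs only Ẇ_hp = Q̇_H/COP = 4.021 kW.
Saving = 135.0 − 4.021 = 131.0 kW.

131 kW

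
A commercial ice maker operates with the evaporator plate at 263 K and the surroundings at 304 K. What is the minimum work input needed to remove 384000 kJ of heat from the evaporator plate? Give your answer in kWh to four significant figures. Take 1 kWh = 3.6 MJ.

16.63 kWh

The reservoir spacing is ΔT = 304 − 263 = 41.00 K.
The reversible limit is COP_R = T_C/ΔT = 6.415, so W_min = Q_C/COP = Q_C·ΔT/T_C.
W_min = 384000 × 41.00/263.00 = 59860 kJ = 16.63 kWh.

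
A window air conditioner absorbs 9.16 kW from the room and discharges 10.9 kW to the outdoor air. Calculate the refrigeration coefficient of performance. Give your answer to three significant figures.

The first law gives Q̇_H = Q̇_C + Ẇ, so the three rates are Q̇_C = 9.160, Q̇_H = 10.90, Ẇ = 1.740 kW.
COP_R = Q̇_C/Ẇ = 9.160/1.740 = 5.264.

5.26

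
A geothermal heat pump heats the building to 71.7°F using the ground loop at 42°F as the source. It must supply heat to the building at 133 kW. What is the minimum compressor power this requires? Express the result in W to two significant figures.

In absolute terms T_C = 278.71 K and T_H = 295.21 K, so ΔT = 16.50 K.
COP_Carnot = T_H/ΔT = 295.21/16.50 = 17.89.
Ẇ_min = Q̇/COP_Carnot = 133.0/17.89 = 7.434 kW = 7434 W.

7400 W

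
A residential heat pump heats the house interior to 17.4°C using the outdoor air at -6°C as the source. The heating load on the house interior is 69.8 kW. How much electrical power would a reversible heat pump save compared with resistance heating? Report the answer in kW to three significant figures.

64.2 kW

In absolute terms T_C = 267.15 K and T_H = 290.55 K, so ΔT = 23.40 K.
COP_Carnot = T_H/ΔT = 290.55/23.40 = 12.42.
Resistance heating needs Ẇ_res = Q̇_H = 69.80 kW; the reversible heat pump needs only Ẇ_hp = Q̇_H/COP = 5.621 kW.
Saving = 69.80 − 5.621 = 64.18 kW.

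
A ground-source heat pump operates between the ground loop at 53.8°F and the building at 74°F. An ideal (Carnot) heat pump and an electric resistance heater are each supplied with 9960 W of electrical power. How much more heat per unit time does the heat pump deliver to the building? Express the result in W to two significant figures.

In absolute terms T_C = 285.26 K and T_H = 296.48 K, so ΔT = 11.22 K.
COP_Carnot = T_H/ΔT = 296.48/11.22 = 26.42.
The heat pump delivers Q̇_H = COP × Ẇ = 263100 W; the resistance heater delivers Ẇ = 9960 W.
Extra = (COP − 1)·Ẇ = 253200 W.

250000 W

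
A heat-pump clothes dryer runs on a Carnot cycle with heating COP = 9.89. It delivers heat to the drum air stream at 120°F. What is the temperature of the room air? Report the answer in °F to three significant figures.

COP_HP = T_H/(T_H − T_C) gives T_H − T_C = T_H/COP.
With T_H = 322.04 K, T_C = 322.04 × (1 − 1/9.89) = 289.48 K.
Converting, 289.48 K = 61.39°F.

61.4 °F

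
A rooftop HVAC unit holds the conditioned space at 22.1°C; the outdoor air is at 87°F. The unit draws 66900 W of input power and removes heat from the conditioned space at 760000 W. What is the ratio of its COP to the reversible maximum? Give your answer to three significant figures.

COP_actual = Q̇_C/Ẇ = 760000/66900 = 11.36.
In absolute terms T_C = 295.25 K and T_H = 303.71 K, so ΔT = 8.456 K.
COP_Carnot = T_C/ΔT = 295.25/8.456 = 34.92.
η_II = COP_actual/COP_Carnot = 11.36/34.92 = 0.3253.

0.325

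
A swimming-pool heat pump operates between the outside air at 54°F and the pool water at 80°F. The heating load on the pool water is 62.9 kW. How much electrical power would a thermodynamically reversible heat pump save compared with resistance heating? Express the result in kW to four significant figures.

59.87 kW

In absolute terms T_C = 285.37 K and T_H = 299.82 K, so ΔT = 14.44 K.
COP_Carnot = T_H/ΔT = 299.82/14.44 = 20.76.
Resistance heating needs Ẇ_res = Q̇_H = 62.90 kW; the reversible heat pump needs only Ẇ_hp = Q̇_H/COP = 3.030 kW.
Saving = 62.90 − 3.030 = 59.87 kW.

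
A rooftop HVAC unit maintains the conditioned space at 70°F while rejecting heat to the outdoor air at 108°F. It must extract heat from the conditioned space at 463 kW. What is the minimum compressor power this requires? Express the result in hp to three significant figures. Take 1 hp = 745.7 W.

44.5 hp

In absolute terms T_C = 294.26 K and T_H = 315.37 K, so ΔT = 21.11 K.
COP_Carnot = T_C/ΔT = 294.26/21.11 = 13.94.
Ẇ_min = Q̇/COP_Carnot = 463.0/13.94 = 33.22 kW = 44.54 hp.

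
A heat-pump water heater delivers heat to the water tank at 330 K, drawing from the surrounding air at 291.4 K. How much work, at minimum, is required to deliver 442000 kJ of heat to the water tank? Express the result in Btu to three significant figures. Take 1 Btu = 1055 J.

The reservoir spacing is ΔT = 330 − 291.4 = 38.60 K.
The reversible limit is COP_HP = T_H/ΔT = 8.549, so W_min = Q_H/COP = Q_H·ΔT/T_H.
W_min = 442000 × 38.60/330.00 = 51700 kJ = 49010 Btu.

49000 Btu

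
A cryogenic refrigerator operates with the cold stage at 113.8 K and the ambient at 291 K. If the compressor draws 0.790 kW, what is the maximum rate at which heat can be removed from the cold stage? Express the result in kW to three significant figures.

0.507 kW

The reservoir spacing is ΔT = 291 − 113.8 = 177.2 K.
COP_Carnot = T_C/ΔT = 113.80/177.2 = 0.6422.
Q̇_max = COP_Carnot × Ẇ = 0.6422 × 0.7900 kW = 0.5073 kW.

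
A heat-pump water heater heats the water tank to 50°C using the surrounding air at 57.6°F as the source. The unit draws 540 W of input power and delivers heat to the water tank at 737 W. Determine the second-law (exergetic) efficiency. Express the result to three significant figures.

0.151

COP_actual = Q̇_H/Ẇ = 737.0/540.0 = 1.365.
In absolute terms T_C = 287.37 K and T_H = 323.15 K, so ΔT = 35.78 K.
COP_Carnot = T_H/ΔT = 323.15/35.78 = 9.032.
η_II = COP_actual/COP_Carnot = 1.365/9.032 = 0.1511.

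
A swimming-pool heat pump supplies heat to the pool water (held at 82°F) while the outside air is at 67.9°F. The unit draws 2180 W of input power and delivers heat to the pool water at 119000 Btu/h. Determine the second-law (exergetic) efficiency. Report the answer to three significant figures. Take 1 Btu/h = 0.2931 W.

0.416

Converting, Q̇_H = 119000 Btu/h = 34880 W, so COP_actual = Q̇_H/Ẇ = 34880/2180 = 16.00.
In absolute terms T_C = 293.09 K and T_H = 300.93 K, so ΔT = 7.833 K.
COP_Carnot = T_H/ΔT = 300.93/7.833 = 38.42.
η_II = COP_actual/COP_Carnot = 16.00/38.42 = 0.4165.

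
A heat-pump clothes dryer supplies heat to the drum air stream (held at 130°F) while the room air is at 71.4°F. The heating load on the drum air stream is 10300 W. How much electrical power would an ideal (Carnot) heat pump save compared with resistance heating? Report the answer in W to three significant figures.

9280 W

In absolute terms T_C = 295.04 K and T_H = 327.59 K, so ΔT = 32.56 K.
COP_Carnot = T_H/ΔT = 327.59/32.56 = 10.06.
Resistance heating needs Ẇ_res = Q̇_H = 10300 W; the reversible heat pump needs only Ẇ_hp = Q̇_H/COP = 1024 W.
Saving = 10300 − 1024 = 9276 W.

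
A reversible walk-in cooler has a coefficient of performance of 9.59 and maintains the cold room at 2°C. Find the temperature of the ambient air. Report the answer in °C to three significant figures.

COP_R = T_C/(T_H − T_C) gives T_H − T_C = T_C/COP.
With T_C = 275.15 K, T_H = 275.15 × (1 + 1/9.59) = 303.84 K.
Converting, 303.84 K = 30.69°C.

30.7 °C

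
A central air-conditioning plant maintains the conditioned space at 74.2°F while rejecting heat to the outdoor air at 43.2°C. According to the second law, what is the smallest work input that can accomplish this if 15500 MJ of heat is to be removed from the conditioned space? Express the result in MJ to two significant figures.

In absolute terms T_C = 296.59 K and T_H = 316.35 K, so ΔT = 19.76 K.
The reversible limit is COP_R = T_C/ΔT = 15.01, so W_min = Q_C/COP = Q_C·ΔT/T_C.
W_min = 15500 × 19.76/296.59 = 1032 MJ.

1000 MJ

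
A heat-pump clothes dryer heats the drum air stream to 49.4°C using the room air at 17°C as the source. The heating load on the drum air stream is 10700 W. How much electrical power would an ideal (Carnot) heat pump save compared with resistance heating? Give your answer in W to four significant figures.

In absolute terms T_C = 290.15 K and T_H = 322.55 K, so ΔT = 32.40 K.
COP_Carnot = T_H/ΔT = 322.55/32.40 = 9.955.
Resistance heating needs Ẇ_res = Q̇_H = 10700 W; the reversible heat pump needs only Ẇ_hp = Q̇_H/COP = 1075 W.
Saving = 10700 − 1075 = 9625 W.

9625 W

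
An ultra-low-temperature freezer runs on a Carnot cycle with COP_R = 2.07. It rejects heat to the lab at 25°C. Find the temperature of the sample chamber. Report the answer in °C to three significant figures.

-72.1 °C

For a Carnot refrigerator COP_R = T_C/(T_H − T_C), so T_C = COP·T_H/(1 + COP).
With T_H = 298.15 K, T_C = 2.07 × 298.15/3.070 = 201.03 K.
Converting, 201.03 K = -72.12°C.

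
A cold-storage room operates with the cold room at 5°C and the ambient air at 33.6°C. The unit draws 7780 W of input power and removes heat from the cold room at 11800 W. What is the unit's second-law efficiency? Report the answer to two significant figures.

COP_actual = Q̇_C/Ẇ = 11800/7780 = 1.517.
In absolute terms T_C = 278.15 K and T_H = 306.75 K, so ΔT = 28.60 K.
COP_Carnot = T_C/ΔT = 278.15/28.60 = 9.726.
η_II = COP_actual/COP_Carnot = 1.517/9.726 = 0.1560.

0.16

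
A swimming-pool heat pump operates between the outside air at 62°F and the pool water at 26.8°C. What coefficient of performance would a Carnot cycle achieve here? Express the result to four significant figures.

In absolute terms T_C = 289.82 K and T_H = 299.95 K, so ΔT = 10.13 K.
For a reversible cycle, COP_Carnot = T_H/ΔT = 299.95/10.13 = 29.60.

29.60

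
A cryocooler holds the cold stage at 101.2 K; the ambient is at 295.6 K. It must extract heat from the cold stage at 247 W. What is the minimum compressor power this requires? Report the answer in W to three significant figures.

The reservoir spacing is ΔT = 295.6 − 101.2 = 194.4 K.
COP_Carnot = T_C/ΔT = 101.20/194.4 = 0.5206.
Ẇ_min = Q̇/COP_Carnot = 247.0/0.5206 = 474.5 W.

474 W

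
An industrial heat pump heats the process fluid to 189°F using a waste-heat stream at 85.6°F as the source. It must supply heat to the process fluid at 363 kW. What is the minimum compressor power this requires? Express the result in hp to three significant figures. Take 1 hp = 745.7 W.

In absolute terms T_C = 302.93 K and T_H = 360.37 K, so ΔT = 57.44 K.
COP_Carnot = T_H/ΔT = 360.37/57.44 = 6.273.
Ẇ_min = Q̇/COP_Carnot = 363.0/6.273 = 57.86 kW = 77.60 hp.

77.6 hp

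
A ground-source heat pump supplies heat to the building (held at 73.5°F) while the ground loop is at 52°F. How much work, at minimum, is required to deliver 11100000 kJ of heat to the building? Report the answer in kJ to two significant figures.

In absolute terms T_C = 284.26 K and T_H = 296.21 K, so ΔT = 11.94 K.
The reversible limit is COP_HP = T_H/ΔT = 24.80, so W_min = Q_H/COP = Q_H·ΔT/T_H.
W_min = 11100000 × 11.94/296.21 = 447600 kJ.

450000 kJ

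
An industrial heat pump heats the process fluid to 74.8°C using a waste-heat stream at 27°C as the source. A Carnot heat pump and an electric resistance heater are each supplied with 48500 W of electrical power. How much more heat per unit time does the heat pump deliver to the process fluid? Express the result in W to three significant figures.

305000 W

In absolute terms T_C = 300.15 K and T_H = 347.95 K, so ΔT = 47.80 K.
COP_Carnot = T_H/ΔT = 347.95/47.80 = 7.279.
The heat pump delivers Q̇_H = COP × Ẇ = 353000 W; the resistance heater delivers Ẇ = 48500 W.
Extra = (COP − 1)·Ẇ = 304500 W.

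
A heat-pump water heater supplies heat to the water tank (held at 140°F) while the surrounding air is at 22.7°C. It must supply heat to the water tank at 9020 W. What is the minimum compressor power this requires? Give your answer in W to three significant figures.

In absolute terms T_C = 295.85 K and T_H = 333.15 K, so ΔT = 37.30 K.
COP_Carnot = T_H/ΔT = 333.15/37.30 = 8.932.
Ẇ_min = Q̇/COP_Carnot = 9020/8.932 = 1010 W.

1010 W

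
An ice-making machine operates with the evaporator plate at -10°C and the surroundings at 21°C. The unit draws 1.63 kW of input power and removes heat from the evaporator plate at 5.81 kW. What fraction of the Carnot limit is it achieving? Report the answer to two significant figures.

0.42

COP_actual = Q̇_C/Ẇ = 5.810/1.630 = 3.564.
In absolute terms T_C = 263.15 K and T_H = 294.15 K, so ΔT = 31.00 K.
COP_Carnot = T_C/ΔT = 263.15/31.00 = 8.489.
η_II = COP_actual/COP_Carnot = 3.564/8.489 = 0.4199.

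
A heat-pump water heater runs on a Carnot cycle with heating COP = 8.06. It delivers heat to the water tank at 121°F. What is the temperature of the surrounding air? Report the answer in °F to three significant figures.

COP_HP = T_H/(T_H − T_C) gives T_H − T_C = T_H/COP.
With T_H = 322.59 K, T_C = 322.59 × (1 − 1/8.06) = 282.57 K.
Converting, 282.57 K = 48.96°F.

49.0 °F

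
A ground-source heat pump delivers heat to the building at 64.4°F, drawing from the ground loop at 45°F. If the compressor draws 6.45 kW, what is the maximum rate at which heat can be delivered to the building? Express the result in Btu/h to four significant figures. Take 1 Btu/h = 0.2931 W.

In absolute terms T_C = 280.37 K and T_H = 291.15 K, so ΔT = 10.78 K.
COP_Carnot = T_H/ΔT = 291.15/10.78 = 27.01.
Q̇_max = COP_Carnot × Ẇ = 27.01 × 6.450 kW = 174.2 kW = 594500 Btu/h.

594500 Btu/h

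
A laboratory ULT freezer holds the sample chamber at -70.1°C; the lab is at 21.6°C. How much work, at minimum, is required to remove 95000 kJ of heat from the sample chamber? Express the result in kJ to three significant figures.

42900 kJ

In absolute terms T_C = 203.05 K and T_H = 294.75 K, so ΔT = 91.70 K.
The reversible limit is COP_R = T_C/ΔT = 2.214, so W_min = Q_C/COP = Q_C·ΔT/T_C.
W_min = 95000 × 91.70/203.05 = 42900 kJ.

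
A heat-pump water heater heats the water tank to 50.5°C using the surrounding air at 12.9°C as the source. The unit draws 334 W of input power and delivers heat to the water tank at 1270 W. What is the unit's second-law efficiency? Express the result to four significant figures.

COP_actual = Q̇_H/Ẇ = 1270/334.0 = 3.802.
In absolute terms T_C = 286.05 K and T_H = 323.65 K, so ΔT = 37.60 K.
COP_Carnot = T_H/ΔT = 323.65/37.60 = 8.608.
η_II = COP_actual/COP_Carnot = 3.802/8.608 = 0.4417.

0.4417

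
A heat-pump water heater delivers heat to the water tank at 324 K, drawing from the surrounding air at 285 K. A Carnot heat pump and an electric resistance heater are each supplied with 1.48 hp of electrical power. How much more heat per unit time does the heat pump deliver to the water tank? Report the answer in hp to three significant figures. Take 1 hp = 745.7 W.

10.8 hp

The reservoir spacing is ΔT = 324 − 285 = 39.00 K.
COP_Carnot = T_H/ΔT = 324.00/39.00 = 8.308.
The heat pump delivers Q̇_H = COP × Ẇ = 12.30 hp; the resistance heater delivers Ẇ = 1.480 hp.
Extra = (COP − 1)·Ẇ = 10.82 hp.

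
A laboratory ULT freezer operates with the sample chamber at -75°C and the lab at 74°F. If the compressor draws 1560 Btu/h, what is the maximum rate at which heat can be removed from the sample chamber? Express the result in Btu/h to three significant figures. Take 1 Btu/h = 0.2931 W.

3140 Btu/h

In absolute terms T_C = 198.15 K and T_H = 296.48 K, so ΔT = 98.33 K.
COP_Carnot = T_C/ΔT = 198.15/98.33 = 2.015.
Q̇_max = COP_Carnot × Ẇ = 2.015 × 1560 Btu/h = 3144 Btu/h.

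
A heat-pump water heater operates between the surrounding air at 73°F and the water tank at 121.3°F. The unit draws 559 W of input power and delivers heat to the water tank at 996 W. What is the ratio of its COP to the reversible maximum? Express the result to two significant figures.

0.15

COP_actual = Q̇_H/Ẇ = 996.0/559.0 = 1.782.
In absolute terms T_C = 295.93 K and T_H = 322.76 K, so ΔT = 26.83 K.
COP_Carnot = T_H/ΔT = 322.76/26.83 = 12.03.
η_II = COP_actual/COP_Carnot = 1.782/12.03 = 0.1481.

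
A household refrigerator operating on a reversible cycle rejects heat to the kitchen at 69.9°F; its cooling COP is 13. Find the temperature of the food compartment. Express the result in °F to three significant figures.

For a Carnot refrigerator COP_R = T_C/(T_H − T_C), so T_C = COP·T_H/(1 + COP).
With T_H = 294.21 K, T_C = 13 × 294.21/14.00 = 273.19 K.
Converting, 273.19 K = 32.07°F.

32.1 °F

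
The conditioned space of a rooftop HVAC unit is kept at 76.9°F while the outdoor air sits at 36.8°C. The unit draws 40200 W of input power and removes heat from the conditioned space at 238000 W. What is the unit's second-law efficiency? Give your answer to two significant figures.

0.24

COP_actual = Q̇_C/Ẇ = 238000/40200 = 5.920.
In absolute terms T_C = 298.09 K and T_H = 309.95 K, so ΔT = 11.86 K.
COP_Carnot = T_C/ΔT = 298.09/11.86 = 25.14.
η_II = COP_actual/COP_Carnot = 5.920/25.14 = 0.2355.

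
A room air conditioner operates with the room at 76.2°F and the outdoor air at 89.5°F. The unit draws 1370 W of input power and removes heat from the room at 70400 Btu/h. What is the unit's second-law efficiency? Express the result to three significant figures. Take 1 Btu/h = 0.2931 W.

Converting, Q̇_C = 70400 Btu/h = 20630 W, so COP_actual = Q̇_C/Ẇ = 20630/1370 = 15.06.
In absolute terms T_C = 297.71 K and T_H = 305.09 K, so ΔT = 7.389 K.
COP_Carnot = T_C/ΔT = 297.71/7.389 = 40.29.
η_II = COP_actual/COP_Carnot = 15.06/40.29 = 0.3738.

0.374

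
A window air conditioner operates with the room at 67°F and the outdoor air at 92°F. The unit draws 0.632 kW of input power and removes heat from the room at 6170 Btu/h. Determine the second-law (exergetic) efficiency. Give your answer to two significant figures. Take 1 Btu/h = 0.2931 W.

0.14

Converting, Q̇_C = 6170 Btu/h = 1.808 kW, so COP_actual = Q̇_C/Ẇ = 1.808/0.6320 = 2.861.
In absolute terms T_C = 292.59 K and T_H = 306.48 K, so ΔT = 13.89 K.
COP_Carnot = T_C/ΔT = 292.59/13.89 = 21.07.
η_II = COP_actual/COP_Carnot = 2.861/21.07 = 0.1358.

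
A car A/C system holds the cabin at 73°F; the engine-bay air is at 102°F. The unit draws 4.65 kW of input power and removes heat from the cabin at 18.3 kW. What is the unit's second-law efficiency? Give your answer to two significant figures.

0.21

COP_actual = Q̇_C/Ẇ = 18.30/4.650 = 3.935.
In absolute terms T_C = 295.93 K and T_H = 312.04 K, so ΔT = 16.11 K.
COP_Carnot = T_C/ΔT = 295.93/16.11 = 18.37.
η_II = COP_actual/COP_Carnot = 3.935/18.37 = 0.2143.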